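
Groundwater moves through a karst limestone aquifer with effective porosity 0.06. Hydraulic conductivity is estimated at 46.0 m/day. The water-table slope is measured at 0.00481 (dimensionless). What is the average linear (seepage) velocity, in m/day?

3.69

Hydraulic gradient i = 0.00481.
Darcy flux q = K · i = 46.00 × 0.004810 = 0.2213 m/day.
Seepage velocity v = q / n_e = 0.2213 / 0.06 = 3.688 m/day.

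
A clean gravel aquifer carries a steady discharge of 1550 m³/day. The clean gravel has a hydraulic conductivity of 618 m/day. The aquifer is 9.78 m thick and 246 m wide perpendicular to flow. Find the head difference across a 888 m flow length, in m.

Cross-sectional area A = 246 × 9.78 = 2406 m².
From Q = K·A·i, i = Q / (K·A) = 1550 / (618.0 × 2406) = 0.001042.
Head loss Δh = i · L = 0.001042 × 888 = 0.9257 m.

0.926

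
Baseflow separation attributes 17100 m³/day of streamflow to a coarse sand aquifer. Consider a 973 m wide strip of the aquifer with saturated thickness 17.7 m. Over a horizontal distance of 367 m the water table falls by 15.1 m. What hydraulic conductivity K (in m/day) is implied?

Cross-sectional area A = 973 × 17.7 = 17222 m².
Hydraulic gradient i = Δh / L = 15.1 / 367 = 0.04114.
From Q = K·A·i, K = Q / (A·i) = 17100 / (17222 × 0.04114) = 24.13 m/day.

24.1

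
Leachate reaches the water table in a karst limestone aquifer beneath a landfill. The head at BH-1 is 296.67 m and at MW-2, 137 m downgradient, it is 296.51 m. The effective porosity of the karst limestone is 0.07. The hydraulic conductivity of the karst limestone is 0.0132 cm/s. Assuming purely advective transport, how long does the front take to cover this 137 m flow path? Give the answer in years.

1.97

Convert K: 0.0132 cm/s × 864 = 11.40 m/day.
Hydraulic gradient i = (296.67 − 296.51) / 137 = 0.16 / 137 = 0.001168.
Darcy flux q = K · i = 11.40 × 0.001168 = 0.01332 m/day.
Seepage velocity v = q / n_e = 0.01332 / 0.07 = 0.1903 m/day.
Travel time t = L / v = 137 / 0.1903 = 720.0 days = 1.971 years.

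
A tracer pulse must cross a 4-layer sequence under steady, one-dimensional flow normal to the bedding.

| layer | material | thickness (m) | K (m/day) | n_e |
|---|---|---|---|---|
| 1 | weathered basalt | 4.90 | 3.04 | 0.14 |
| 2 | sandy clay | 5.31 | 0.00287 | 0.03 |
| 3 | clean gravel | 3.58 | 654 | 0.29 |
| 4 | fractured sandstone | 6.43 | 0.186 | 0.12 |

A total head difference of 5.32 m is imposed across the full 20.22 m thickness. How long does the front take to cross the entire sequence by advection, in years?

With flow normal to the layers, continuity requires the same specific discharge q through every layer.
Σ(b_i/K_i) = 4.90/3.04 + 5.31/0.00287 + 3.58/654 + 6.43/0.186 = 1886 d.
q = Δh / Σ(b_i/K_i) = 5.32 / 1886 = 0.002820 m/day.
In each layer the seepage velocity is v_i = q/n_i, so the layer transit time is t_i = b_i·n_i / q:
  layer 1 (weathered basalt): t_1 = 4.90 × 0.14 / 0.002820 = 243.2 d
  layer 2 (sandy clay): t_2 = 5.31 × 0.03 / 0.002820 = 56.48 d
  layer 3 (clean gravel): t_3 = 3.58 × 0.29 / 0.002820 = 368.1 d
  layer 4 (fractured sandstone): t_4 = 6.43 × 0.12 / 0.002820 = 273.6 d
Total t = Σ t_i = 941.4 days = 2.578 years.

2.58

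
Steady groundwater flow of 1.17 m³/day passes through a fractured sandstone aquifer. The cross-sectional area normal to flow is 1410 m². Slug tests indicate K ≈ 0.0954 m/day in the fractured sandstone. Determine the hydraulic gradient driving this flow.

From Q = K·A·i, i = Q / (K·A) = 1.17 / (0.09540 × 1410) = 0.008698.

0.00870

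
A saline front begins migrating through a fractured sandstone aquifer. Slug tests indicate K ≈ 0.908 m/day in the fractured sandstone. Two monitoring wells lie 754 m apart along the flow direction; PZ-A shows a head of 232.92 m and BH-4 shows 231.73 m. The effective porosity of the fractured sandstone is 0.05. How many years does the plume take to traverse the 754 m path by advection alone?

Hydraulic gradient i = (232.92 − 231.73) / 754 = 1.19 / 754 = 0.001578.
Darcy flux q = K · i = 0.9080 × 0.001578 = 0.001433 m/day.
Seepage velocity v = q / n_e = 0.001433 / 0.05 = 0.02866 m/day.
Travel time t = L / v = 754 / 0.02866 = 26308 days = 72.03 years.

72.0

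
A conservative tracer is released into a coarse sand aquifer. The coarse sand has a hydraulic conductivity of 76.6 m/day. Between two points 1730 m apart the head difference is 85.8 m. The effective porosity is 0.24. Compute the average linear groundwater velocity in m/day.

Hydraulic gradient i = Δh / L = 85.8 / 1730 = 0.04960.
Darcy flux q = K · i = 76.60 × 0.04960 = 3.799 m/day.
Seepage velocity v = q / n_e = 3.799 / 0.24 = 15.83 m/day.

15.8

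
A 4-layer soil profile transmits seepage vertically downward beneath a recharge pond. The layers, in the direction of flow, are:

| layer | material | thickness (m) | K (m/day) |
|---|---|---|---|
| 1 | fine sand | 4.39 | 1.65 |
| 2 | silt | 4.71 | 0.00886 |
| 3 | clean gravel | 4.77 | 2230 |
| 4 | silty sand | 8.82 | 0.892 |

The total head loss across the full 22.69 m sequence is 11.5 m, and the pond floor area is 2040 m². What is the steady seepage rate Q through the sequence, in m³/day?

Flow is perpendicular to layering, so the layers act in series and the equivalent K is the thickness-weighted harmonic mean.
Total thickness L = 4.39 + 4.71 + 4.77 + 8.82 = 22.69 m.
Σ(b_i/K_i) = 4.39/1.65 + 4.71/0.00886 + 4.77/2230 + 8.82/0.892 = 544.2 d.
K_eq = L / Σ(b_i/K_i) = 22.69 / 544.2 = 0.04170 m/day.
Q = K_eq · A · (Δh/L) = 0.04170 × 2040 × (11.5/22.69) = 43.11 m³/day.

43.1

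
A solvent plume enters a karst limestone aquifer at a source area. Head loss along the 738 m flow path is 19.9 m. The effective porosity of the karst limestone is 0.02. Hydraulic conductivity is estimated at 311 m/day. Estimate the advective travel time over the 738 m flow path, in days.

Hydraulic gradient i = Δh / L = 19.9 / 738 = 0.02696.
Darcy flux q = K · i = 311.0 × 0.02696 = 8.386 m/day.
Seepage velocity v = q / n_e = 8.386 / 0.02 = 419.3 m/day.
Travel time t = L / v = 738 / 419.3 = 1.760 days.

1.76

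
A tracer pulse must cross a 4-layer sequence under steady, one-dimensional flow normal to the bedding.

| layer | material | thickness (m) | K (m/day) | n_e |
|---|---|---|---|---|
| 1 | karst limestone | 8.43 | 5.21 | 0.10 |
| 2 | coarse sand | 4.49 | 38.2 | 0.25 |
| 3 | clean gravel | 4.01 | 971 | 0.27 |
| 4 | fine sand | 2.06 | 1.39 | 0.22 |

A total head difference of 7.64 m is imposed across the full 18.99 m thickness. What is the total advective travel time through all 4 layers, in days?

With flow normal to the layers, continuity requires the same specific discharge q through every layer.
Σ(b_i/K_i) = 8.43/5.21 + 4.49/38.2 + 4.01/971 + 2.06/1.39 = 3.222 d.
q = Δh / Σ(b_i/K_i) = 7.64 / 3.222 = 2.371 m/day.
In each layer the seepage velocity is v_i = q/n_i, so the layer transit time is t_i = b_i·n_i / q:
  layer 1 (karst limestone): t_1 = 8.43 × 0.10 / 2.371 = 0.3555 d
  layer 2 (coarse sand): t_2 = 4.49 × 0.25 / 2.371 = 0.4733 d
  layer 3 (clean gravel): t_3 = 4.01 × 0.27 / 2.371 = 0.4566 d
  layer 4 (fine sand): t_4 = 2.06 × 0.22 / 2.371 = 0.1911 d
Total t = Σ t_i = 1.477 days.

1.48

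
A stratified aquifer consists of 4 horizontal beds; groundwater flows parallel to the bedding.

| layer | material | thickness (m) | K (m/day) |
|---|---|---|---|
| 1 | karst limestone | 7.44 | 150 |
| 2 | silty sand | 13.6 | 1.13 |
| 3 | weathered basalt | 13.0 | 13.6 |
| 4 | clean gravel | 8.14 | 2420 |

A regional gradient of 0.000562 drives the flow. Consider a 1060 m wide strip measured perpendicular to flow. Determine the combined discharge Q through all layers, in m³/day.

Flow is parallel to layering, so each bed carries its own Darcy discharge and the transmissivities add.
Σ(K_i·b_i) = 150×7.44 + 1.13×13.6 + 13.6×13.0 + 2420×8.14 = 21007 m²/day.
Hydraulic gradient i = 0.000562.
Q = Σ(K_i·b_i) · W · i = 21007 × 1060 × 0.0005620 = 12514 m³/day.

12500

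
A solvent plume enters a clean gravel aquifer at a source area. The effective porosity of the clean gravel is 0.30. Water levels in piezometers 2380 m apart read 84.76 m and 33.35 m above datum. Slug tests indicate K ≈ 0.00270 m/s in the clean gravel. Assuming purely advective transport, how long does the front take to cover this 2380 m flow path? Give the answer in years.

Convert K: 0.00270 m/s × 86400 = 233.3 m/day.
Hydraulic gradient i = (84.76 − 33.35) / 2380 = 51.41 / 2380 = 0.02160.
Darcy flux q = K · i = 233.3 × 0.02160 = 5.039 m/day.
Seepage velocity v = q / n_e = 5.039 / 0.30 = 16.80 m/day.
Travel time t = L / v = 2380 / 16.80 = 141.7 days = 0.3879 years.

0.388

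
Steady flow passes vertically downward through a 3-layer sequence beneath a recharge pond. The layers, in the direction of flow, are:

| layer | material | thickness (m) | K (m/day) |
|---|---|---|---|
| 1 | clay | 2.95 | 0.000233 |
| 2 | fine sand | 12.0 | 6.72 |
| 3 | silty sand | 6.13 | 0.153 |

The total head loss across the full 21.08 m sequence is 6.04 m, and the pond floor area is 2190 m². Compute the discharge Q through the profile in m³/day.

Flow is perpendicular to layering, so the layers act in series and the equivalent K is the thickness-weighted harmonic mean.
Total thickness L = 2.95 + 12.0 + 6.13 = 21.08 m.
Σ(b_i/K_i) = 2.95/0.000233 + 12.0/6.72 + 6.13/0.153 = 12703 d.
K_eq = L / Σ(b_i/K_i) = 21.08 / 12703 = 0.001659 m/day.
Q = K_eq · A · (Δh/L) = 0.001659 × 2190 × (6.04/21.08) = 1.041 m³/day.

1.04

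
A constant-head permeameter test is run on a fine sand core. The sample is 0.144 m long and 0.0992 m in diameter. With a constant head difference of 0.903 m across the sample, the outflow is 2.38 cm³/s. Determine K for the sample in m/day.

4.24

Cross-sectional area A = π·(d/2)² = π × (0.0992/2)² = 0.007729 m².
Convert discharge: 2.38 cm³/s = 2.380e-06 m³/s.
Darcy's law rearranged: K = Q·L / (A·Δh) = 2.380e-06 × 0.144 / (0.007729 × 0.903) = 4.911e-05 m/s = 4.243 m/day.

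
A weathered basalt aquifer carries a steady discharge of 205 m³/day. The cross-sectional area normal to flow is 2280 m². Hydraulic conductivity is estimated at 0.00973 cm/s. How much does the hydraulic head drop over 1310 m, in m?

14.0

Convert K: 0.00973 cm/s × 864 = 8.407 m/day.
From Q = K·A·i, i = Q / (K·A) = 205 / (8.407 × 2280) = 0.01070.
Head loss Δh = i · L = 0.01070 × 1310 = 14.01 m.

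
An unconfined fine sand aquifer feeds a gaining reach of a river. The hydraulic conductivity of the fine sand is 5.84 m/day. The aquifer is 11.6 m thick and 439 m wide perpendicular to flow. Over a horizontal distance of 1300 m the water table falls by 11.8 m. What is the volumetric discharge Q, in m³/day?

270

Cross-sectional area A = 439 × 11.6 = 5092 m².
Hydraulic gradient i = Δh / L = 11.8 / 1300 = 0.009077.
Darcy's law: Q = K · A · i = 5.840 × 5092 × 0.009077 = 269.9 m³/day.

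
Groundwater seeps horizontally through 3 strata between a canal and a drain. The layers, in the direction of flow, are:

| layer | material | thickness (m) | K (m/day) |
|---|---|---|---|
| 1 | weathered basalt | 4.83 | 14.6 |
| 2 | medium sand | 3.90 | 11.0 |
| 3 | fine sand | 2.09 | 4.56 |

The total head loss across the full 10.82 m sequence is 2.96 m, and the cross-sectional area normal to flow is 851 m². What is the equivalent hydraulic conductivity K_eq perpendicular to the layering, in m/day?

9.46

Flow is perpendicular to layering, so the layers act in series and the equivalent K is the thickness-weighted harmonic mean.
Total thickness L = 4.83 + 3.90 + 2.09 = 10.82 m.
Σ(b_i/K_i) = 4.83/14.6 + 3.90/11.0 + 2.09/4.56 = 1.144 d.
K_eq = L / Σ(b_i/K_i) = 10.82 / 1.144 = 9.461 m/day.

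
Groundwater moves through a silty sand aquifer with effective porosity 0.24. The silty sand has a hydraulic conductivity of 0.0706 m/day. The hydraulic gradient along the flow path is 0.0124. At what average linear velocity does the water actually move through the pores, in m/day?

0.00365

Hydraulic gradient i = 0.0124.
Darcy flux q = K · i = 0.07060 × 0.01240 = 0.0008754 m/day.
Seepage velocity v = q / n_e = 0.0008754 / 0.24 = 0.003648 m/day.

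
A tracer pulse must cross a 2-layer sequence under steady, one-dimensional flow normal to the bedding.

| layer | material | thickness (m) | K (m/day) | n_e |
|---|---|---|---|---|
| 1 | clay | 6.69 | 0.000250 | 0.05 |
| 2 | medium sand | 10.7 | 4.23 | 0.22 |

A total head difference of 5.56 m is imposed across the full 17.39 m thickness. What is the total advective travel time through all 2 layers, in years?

35.4

With flow normal to the layers, continuity requires the same specific discharge q through every layer.
Σ(b_i/K_i) = 6.69/0.000250 + 10.7/4.23 = 26763 d.
q = Δh / Σ(b_i/K_i) = 5.56 / 26763 = 0.0002078 m/day.
In each layer the seepage velocity is v_i = q/n_i, so the layer transit time is t_i = b_i·n_i / q:
  layer 1 (clay): t_1 = 6.69 × 0.05 / 0.0002078 = 1610 d
  layer 2 (medium sand): t_2 = 10.7 × 0.22 / 0.0002078 = 11331 d
Total t = Σ t_i = 12941 days = 35.43 years.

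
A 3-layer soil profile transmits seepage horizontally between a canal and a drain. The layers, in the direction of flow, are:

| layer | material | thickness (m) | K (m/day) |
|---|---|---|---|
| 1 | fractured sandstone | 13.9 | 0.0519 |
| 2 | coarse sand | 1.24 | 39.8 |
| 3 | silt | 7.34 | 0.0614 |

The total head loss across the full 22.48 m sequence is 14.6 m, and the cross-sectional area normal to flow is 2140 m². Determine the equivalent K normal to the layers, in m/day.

Flow is perpendicular to layering, so the layers act in series and the equivalent K is the thickness-weighted harmonic mean.
Total thickness L = 13.9 + 1.24 + 7.34 = 22.48 m.
Σ(b_i/K_i) = 13.9/0.0519 + 1.24/39.8 + 7.34/0.0614 = 387.4 d.
K_eq = L / Σ(b_i/K_i) = 22.48 / 387.4 = 0.05803 m/day.

0.0580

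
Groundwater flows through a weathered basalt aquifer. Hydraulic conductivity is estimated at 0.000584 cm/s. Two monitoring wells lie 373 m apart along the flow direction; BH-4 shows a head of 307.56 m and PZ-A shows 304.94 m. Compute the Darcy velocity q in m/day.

Convert K: 0.000584 cm/s × 864 = 0.5046 m/day.
Hydraulic gradient i = (307.56 − 304.94) / 373 = 2.62 / 373 = 0.007024.
Specific discharge q = K · i = 0.5046 × 0.007024 = 0.003544 m/day.

0.00354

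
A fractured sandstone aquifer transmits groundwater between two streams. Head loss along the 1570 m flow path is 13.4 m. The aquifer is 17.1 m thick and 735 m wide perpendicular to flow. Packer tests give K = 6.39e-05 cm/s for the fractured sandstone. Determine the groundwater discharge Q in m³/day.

5.92

Convert K: 6.39e-05 cm/s × 864 = 0.05521 m/day.
Cross-sectional area A = 735 × 17.1 = 12569 m².
Hydraulic gradient i = Δh / L = 13.4 / 1570 = 0.008535.
Darcy's law: Q = K · A · i = 0.05521 × 12569 × 0.008535 = 5.922 m³/day.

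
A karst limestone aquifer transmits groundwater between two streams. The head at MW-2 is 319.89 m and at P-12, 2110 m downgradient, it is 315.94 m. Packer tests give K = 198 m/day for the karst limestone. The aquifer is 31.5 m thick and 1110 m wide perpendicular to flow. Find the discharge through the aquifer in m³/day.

13000

Cross-sectional area A = 1110 × 31.5 = 34965 m².
Hydraulic gradient i = (319.89 − 315.94) / 2110 = 3.95 / 2110 = 0.001872.
Darcy's law: Q = K · A · i = 198.0 × 34965 × 0.001872 = 12960 m³/day.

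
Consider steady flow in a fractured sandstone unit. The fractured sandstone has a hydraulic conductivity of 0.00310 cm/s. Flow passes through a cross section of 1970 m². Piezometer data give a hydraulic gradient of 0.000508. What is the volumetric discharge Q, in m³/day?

2.68

Convert K: 0.00310 cm/s × 864 = 2.678 m/day.
Hydraulic gradient i = 0.000508.
Darcy's law: Q = K · A · i = 2.678 × 1970 × 0.0005080 = 2.680 m³/day.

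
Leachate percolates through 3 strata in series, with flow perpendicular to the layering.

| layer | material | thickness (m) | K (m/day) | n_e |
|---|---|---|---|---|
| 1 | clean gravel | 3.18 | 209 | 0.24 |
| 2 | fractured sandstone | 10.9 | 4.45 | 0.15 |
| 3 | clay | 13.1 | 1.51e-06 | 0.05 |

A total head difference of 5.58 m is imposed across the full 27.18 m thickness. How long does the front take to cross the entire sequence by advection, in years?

13000

With flow normal to the layers, continuity requires the same specific discharge q through every layer.
Σ(b_i/K_i) = 3.18/209 + 10.9/4.45 + 13.1/1.51e-06 = 8.675e+06 d.
q = Δh / Σ(b_i/K_i) = 5.58 / 8.675e+06 = 6.432e-07 m/day.
In each layer the seepage velocity is v_i = q/n_i, so the layer transit time is t_i = b_i·n_i / q:
  layer 1 (clean gravel): t_1 = 3.18 × 0.24 / 6.432e-07 = 1.187e+06 d
  layer 2 (fractured sandstone): t_2 = 10.9 × 0.15 / 6.432e-07 = 2.542e+06 d
  layer 3 (clay): t_3 = 13.1 × 0.05 / 6.432e-07 = 1.018e+06 d
Total t = Σ t_i = 4.747e+06 days = 12996 years.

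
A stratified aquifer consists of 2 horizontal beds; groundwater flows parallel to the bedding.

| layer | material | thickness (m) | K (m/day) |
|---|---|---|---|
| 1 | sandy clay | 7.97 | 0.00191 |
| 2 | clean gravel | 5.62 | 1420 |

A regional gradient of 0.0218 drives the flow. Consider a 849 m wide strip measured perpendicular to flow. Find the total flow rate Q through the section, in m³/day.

Flow is parallel to layering, so each bed carries its own Darcy discharge and the transmissivities add.
Σ(K_i·b_i) = 0.00191×7.97 + 1420×5.62 = 7980 m²/day.
Hydraulic gradient i = 0.0218.
Q = Σ(K_i·b_i) · W · i = 7980 × 849 × 0.02180 = 1.477e+05 m³/day.

148000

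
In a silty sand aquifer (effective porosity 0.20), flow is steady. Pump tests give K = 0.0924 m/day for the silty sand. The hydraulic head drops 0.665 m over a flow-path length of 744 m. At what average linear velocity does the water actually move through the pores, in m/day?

0.000413

Hydraulic gradient i = Δh / L = 0.665 / 744 = 0.0008938.
Darcy flux q = K · i = 0.09240 × 0.0008938 = 8.259e-05 m/day.
Seepage velocity v = q / n_e = 8.259e-05 / 0.20 = 0.0004129 m/day.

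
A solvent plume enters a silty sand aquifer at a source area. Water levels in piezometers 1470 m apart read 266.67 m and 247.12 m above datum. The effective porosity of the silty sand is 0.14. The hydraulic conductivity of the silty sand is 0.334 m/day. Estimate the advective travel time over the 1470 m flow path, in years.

127

Hydraulic gradient i = (266.67 − 247.12) / 1470 = 19.55 / 1470 = 0.01330.
Darcy flux q = K · i = 0.3340 × 0.01330 = 0.004442 m/day.
Seepage velocity v = q / n_e = 0.004442 / 0.14 = 0.03173 m/day.
Travel time t = L / v = 1470 / 0.03173 = 46331 days = 126.8 years.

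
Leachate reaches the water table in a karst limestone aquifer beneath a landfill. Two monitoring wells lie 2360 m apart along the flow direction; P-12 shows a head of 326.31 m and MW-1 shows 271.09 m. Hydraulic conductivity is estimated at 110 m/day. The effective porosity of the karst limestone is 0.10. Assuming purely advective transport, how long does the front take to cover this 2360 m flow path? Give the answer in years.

0.251

Hydraulic gradient i = (326.31 − 271.09) / 2360 = 55.22 / 2360 = 0.02340.
Darcy flux q = K · i = 110.0 × 0.02340 = 2.574 m/day.
Seepage velocity v = q / n_e = 2.574 / 0.10 = 25.74 m/day.
Travel time t = L / v = 2360 / 25.74 = 91.69 days = 0.2510 years.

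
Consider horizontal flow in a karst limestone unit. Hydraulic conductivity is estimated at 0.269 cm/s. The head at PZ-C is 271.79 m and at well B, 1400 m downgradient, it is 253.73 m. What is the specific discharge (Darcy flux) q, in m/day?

Convert K: 0.269 cm/s × 864 = 232.4 m/day.
Hydraulic gradient i = (271.79 − 253.73) / 1400 = 18.06 / 1400 = 0.01290.
Specific discharge q = K · i = 232.4 × 0.01290 = 2.998 m/day.

3.00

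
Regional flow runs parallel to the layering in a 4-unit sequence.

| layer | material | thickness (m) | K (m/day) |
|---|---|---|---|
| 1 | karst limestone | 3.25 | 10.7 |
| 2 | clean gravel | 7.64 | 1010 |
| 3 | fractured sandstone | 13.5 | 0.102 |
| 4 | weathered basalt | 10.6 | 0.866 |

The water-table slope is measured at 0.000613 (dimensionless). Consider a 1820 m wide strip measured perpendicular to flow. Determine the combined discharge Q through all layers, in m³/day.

8660

Flow is parallel to layering, so each bed carries its own Darcy discharge and the transmissivities add.
Σ(K_i·b_i) = 10.7×3.25 + 1010×7.64 + 0.102×13.5 + 0.866×10.6 = 7762 m²/day.
Hydraulic gradient i = 0.000613.
Q = Σ(K_i·b_i) · W · i = 7762 × 1820 × 0.0006130 = 8659 m³/day.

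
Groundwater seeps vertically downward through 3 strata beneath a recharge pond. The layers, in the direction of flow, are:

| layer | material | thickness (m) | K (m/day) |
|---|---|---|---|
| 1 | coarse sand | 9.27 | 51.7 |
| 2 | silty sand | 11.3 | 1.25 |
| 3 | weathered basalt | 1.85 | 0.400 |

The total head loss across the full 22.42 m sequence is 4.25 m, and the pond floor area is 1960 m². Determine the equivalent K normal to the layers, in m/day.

1.62

Flow is perpendicular to layering, so the layers act in series and the equivalent K is the thickness-weighted harmonic mean.
Total thickness L = 9.27 + 11.3 + 1.85 = 22.42 m.
Σ(b_i/K_i) = 9.27/51.7 + 11.3/1.25 + 1.85/0.400 = 13.84 d.
K_eq = L / Σ(b_i/K_i) = 22.42 / 13.84 = 1.619 m/day.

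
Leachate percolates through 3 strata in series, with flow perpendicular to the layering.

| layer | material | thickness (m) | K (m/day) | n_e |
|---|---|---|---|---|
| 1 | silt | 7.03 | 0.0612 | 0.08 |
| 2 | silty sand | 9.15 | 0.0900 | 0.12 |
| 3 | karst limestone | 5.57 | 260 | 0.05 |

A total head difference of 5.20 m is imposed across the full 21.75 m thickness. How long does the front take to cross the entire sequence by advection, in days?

With flow normal to the layers, continuity requires the same specific discharge q through every layer.
Σ(b_i/K_i) = 7.03/0.0612 + 9.15/0.0900 + 5.57/260 = 216.6 d.
q = Δh / Σ(b_i/K_i) = 5.20 / 216.6 = 0.02401 m/day.
In each layer the seepage velocity is v_i = q/n_i, so the layer transit time is t_i = b_i·n_i / q:
  layer 1 (silt): t_1 = 7.03 × 0.08 / 0.02401 = 23.42 d
  layer 2 (silty sand): t_2 = 9.15 × 0.12 / 0.02401 = 45.73 d
  layer 3 (karst limestone): t_3 = 5.57 × 0.05 / 0.02401 = 11.60 d
Total t = Σ t_i = 80.75 days.

80.7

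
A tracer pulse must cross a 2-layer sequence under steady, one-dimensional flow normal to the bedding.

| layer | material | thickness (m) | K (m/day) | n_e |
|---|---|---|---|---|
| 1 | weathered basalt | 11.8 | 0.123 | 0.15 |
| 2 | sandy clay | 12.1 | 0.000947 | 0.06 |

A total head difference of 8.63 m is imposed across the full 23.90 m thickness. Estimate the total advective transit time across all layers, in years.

10.2

With flow normal to the layers, continuity requires the same specific discharge q through every layer.
Σ(b_i/K_i) = 11.8/0.123 + 12.1/0.000947 = 12873 d.
q = Δh / Σ(b_i/K_i) = 8.63 / 12873 = 0.0006704 m/day.
In each layer the seepage velocity is v_i = q/n_i, so the layer transit time is t_i = b_i·n_i / q:
  layer 1 (weathered basalt): t_1 = 11.8 × 0.15 / 0.0006704 = 2640 d
  layer 2 (sandy clay): t_2 = 12.1 × 0.06 / 0.0006704 = 1083 d
Total t = Σ t_i = 3723 days = 10.19 years.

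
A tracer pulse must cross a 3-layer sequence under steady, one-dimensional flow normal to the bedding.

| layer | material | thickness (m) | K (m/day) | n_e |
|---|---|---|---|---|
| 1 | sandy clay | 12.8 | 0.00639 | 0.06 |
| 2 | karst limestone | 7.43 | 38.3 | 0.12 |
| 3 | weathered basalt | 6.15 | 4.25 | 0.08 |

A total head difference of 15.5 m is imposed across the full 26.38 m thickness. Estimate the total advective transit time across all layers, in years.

0.762

With flow normal to the layers, continuity requires the same specific discharge q through every layer.
Σ(b_i/K_i) = 12.8/0.00639 + 7.43/38.3 + 6.15/4.25 = 2005 d.
q = Δh / Σ(b_i/K_i) = 15.5 / 2005 = 0.007732 m/day.
In each layer the seepage velocity is v_i = q/n_i, so the layer transit time is t_i = b_i·n_i / q:
  layer 1 (sandy clay): t_1 = 12.8 × 0.06 / 0.007732 = 99.33 d
  layer 2 (karst limestone): t_2 = 7.43 × 0.12 / 0.007732 = 115.3 d
  layer 3 (weathered basalt): t_3 = 6.15 × 0.08 / 0.007732 = 63.64 d
Total t = Σ t_i = 278.3 days = 0.7619 years.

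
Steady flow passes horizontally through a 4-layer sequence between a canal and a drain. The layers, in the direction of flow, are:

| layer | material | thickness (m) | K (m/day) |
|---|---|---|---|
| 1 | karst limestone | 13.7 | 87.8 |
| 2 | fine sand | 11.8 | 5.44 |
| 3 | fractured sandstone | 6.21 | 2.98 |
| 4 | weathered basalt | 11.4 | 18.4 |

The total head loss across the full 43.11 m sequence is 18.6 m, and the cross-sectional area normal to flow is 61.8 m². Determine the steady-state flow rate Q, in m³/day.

Flow is perpendicular to layering, so the layers act in series and the equivalent K is the thickness-weighted harmonic mean.
Total thickness L = 13.7 + 11.8 + 6.21 + 11.4 = 43.11 m.
Σ(b_i/K_i) = 13.7/87.8 + 11.8/5.44 + 6.21/2.98 + 11.4/18.4 = 5.029 d.
K_eq = L / Σ(b_i/K_i) = 43.11 / 5.029 = 8.573 m/day.
Q = K_eq · A · (Δh/L) = 8.573 × 61.8 × (18.6/43.11) = 228.6 m³/day.

229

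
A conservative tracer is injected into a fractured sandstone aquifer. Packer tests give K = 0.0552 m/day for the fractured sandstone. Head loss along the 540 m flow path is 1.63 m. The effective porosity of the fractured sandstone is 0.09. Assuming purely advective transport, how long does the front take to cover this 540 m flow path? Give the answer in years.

Hydraulic gradient i = Δh / L = 1.63 / 540 = 0.003019.
Darcy flux q = K · i = 0.05520 × 0.003019 = 0.0001666 m/day.
Seepage velocity v = q / n_e = 0.0001666 / 0.09 = 0.001851 m/day.
Travel time t = L / v = 540 / 0.001851 = 2.917e+05 days = 798.6 years.

799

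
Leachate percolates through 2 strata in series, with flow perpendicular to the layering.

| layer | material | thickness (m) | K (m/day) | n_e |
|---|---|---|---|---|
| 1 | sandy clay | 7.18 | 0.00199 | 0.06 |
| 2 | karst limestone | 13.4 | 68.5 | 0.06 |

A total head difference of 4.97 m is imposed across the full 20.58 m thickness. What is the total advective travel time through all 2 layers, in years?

2.45

With flow normal to the layers, continuity requires the same specific discharge q through every layer.
Σ(b_i/K_i) = 7.18/0.00199 + 13.4/68.5 = 3608 d.
q = Δh / Σ(b_i/K_i) = 4.97 / 3608 = 0.001377 m/day.
In each layer the seepage velocity is v_i = q/n_i, so the layer transit time is t_i = b_i·n_i / q:
  layer 1 (sandy clay): t_1 = 7.18 × 0.06 / 0.001377 = 312.8 d
  layer 2 (karst limestone): t_2 = 13.4 × 0.06 / 0.001377 = 583.7 d
Total t = Σ t_i = 896.5 days = 2.454 years.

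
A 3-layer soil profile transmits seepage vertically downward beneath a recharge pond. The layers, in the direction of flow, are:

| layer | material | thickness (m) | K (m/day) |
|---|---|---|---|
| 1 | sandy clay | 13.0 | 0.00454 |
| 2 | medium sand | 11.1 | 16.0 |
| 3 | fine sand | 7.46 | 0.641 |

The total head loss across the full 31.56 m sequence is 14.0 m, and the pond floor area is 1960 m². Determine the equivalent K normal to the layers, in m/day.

Flow is perpendicular to layering, so the layers act in series and the equivalent K is the thickness-weighted harmonic mean.
Total thickness L = 13.0 + 11.1 + 7.46 = 31.56 m.
Σ(b_i/K_i) = 13.0/0.00454 + 11.1/16.0 + 7.46/0.641 = 2876 d.
K_eq = L / Σ(b_i/K_i) = 31.56 / 2876 = 0.01097 m/day.

0.0110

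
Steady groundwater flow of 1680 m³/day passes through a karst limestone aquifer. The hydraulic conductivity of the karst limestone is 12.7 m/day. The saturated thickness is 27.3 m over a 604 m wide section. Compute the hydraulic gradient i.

Cross-sectional area A = 604 × 27.3 = 16489 m².
From Q = K·A·i, i = Q / (K·A) = 1680 / (12.70 × 16489) = 0.008022.

0.00802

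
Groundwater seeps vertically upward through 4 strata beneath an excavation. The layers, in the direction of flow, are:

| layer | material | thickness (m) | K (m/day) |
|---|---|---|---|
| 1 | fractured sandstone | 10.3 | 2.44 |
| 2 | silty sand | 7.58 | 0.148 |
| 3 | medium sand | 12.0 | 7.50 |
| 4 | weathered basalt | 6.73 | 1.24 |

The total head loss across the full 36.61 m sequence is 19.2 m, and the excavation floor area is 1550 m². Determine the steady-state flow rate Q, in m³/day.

476

Flow is perpendicular to layering, so the layers act in series and the equivalent K is the thickness-weighted harmonic mean.
Total thickness L = 10.3 + 7.58 + 12.0 + 6.73 = 36.61 m.
Σ(b_i/K_i) = 10.3/2.44 + 7.58/0.148 + 12.0/7.50 + 6.73/1.24 = 62.46 d.
K_eq = L / Σ(b_i/K_i) = 36.61 / 62.46 = 0.5861 m/day.
Q = K_eq · A · (Δh/L) = 0.5861 × 1550 × (19.2/36.61) = 476.4 m³/day.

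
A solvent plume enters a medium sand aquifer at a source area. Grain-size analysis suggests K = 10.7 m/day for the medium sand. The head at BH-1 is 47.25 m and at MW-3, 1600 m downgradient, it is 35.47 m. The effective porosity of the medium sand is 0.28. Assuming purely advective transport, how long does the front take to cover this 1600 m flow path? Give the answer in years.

Hydraulic gradient i = (47.25 − 35.47) / 1600 = 11.78 / 1600 = 0.007362.
Darcy flux q = K · i = 10.70 × 0.007362 = 0.07878 m/day.
Seepage velocity v = q / n_e = 0.07878 / 0.28 = 0.2814 m/day.
Travel time t = L / v = 1600 / 0.2814 = 5687 days = 15.57 years.

15.6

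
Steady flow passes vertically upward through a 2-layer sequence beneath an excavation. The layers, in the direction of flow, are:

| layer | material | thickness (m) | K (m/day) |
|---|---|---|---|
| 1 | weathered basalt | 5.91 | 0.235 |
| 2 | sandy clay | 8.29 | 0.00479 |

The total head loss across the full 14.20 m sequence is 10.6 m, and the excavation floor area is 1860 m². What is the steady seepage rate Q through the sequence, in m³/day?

11.2

Flow is perpendicular to layering, so the layers act in series and the equivalent K is the thickness-weighted harmonic mean.
Total thickness L = 5.91 + 8.29 = 14.20 m.
Σ(b_i/K_i) = 5.91/0.235 + 8.29/0.00479 = 1756 d.
K_eq = L / Σ(b_i/K_i) = 14.20 / 1756 = 0.008087 m/day.
Q = K_eq · A · (Δh/L) = 0.008087 × 1860 × (10.6/14.20) = 11.23 m³/day.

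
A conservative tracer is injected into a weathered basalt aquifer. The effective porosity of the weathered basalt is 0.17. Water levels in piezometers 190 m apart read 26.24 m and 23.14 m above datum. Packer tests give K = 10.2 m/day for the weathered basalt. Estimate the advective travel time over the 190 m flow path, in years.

0.531

Hydraulic gradient i = (26.24 − 23.14) / 190 = 3.1 / 190 = 0.01632.
Darcy flux q = K · i = 10.20 × 0.01632 = 0.1664 m/day.
Seepage velocity v = q / n_e = 0.1664 / 0.17 = 0.9789 m/day.
Travel time t = L / v = 190 / 0.9789 = 194.1 days = 0.5314 years.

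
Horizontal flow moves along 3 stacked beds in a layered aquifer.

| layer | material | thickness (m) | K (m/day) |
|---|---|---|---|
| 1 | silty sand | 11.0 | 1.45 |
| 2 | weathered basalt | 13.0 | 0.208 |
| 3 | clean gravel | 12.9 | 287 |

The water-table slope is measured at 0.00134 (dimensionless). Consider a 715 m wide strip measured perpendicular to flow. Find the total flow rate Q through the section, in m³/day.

Flow is parallel to layering, so each bed carries its own Darcy discharge and the transmissivities add.
Σ(K_i·b_i) = 1.45×11.0 + 0.208×13.0 + 287×12.9 = 3721 m²/day.
Hydraulic gradient i = 0.00134.
Q = Σ(K_i·b_i) · W · i = 3721 × 715 × 0.001340 = 3565 m³/day.

3570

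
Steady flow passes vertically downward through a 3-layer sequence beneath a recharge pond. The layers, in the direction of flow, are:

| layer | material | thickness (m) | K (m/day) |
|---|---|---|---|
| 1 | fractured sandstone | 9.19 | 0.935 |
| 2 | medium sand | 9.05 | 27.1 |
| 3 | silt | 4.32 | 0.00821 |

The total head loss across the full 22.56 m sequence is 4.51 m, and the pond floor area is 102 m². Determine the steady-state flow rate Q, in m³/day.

Flow is perpendicular to layering, so the layers act in series and the equivalent K is the thickness-weighted harmonic mean.
Total thickness L = 9.19 + 9.05 + 4.32 = 22.56 m.
Σ(b_i/K_i) = 9.19/0.935 + 9.05/27.1 + 4.32/0.00821 = 536.4 d.
K_eq = L / Σ(b_i/K_i) = 22.56 / 536.4 = 0.04206 m/day.
Q = K_eq · A · (Δh/L) = 0.04206 × 102 × (4.51/22.56) = 0.8577 m³/day.

0.858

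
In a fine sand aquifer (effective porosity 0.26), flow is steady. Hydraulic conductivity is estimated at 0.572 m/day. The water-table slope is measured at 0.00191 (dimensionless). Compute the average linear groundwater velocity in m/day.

Hydraulic gradient i = 0.00191.
Darcy flux q = K · i = 0.5720 × 0.001910 = 0.001093 m/day.
Seepage velocity v = q / n_e = 0.001093 / 0.26 = 0.004202 m/day.

0.00420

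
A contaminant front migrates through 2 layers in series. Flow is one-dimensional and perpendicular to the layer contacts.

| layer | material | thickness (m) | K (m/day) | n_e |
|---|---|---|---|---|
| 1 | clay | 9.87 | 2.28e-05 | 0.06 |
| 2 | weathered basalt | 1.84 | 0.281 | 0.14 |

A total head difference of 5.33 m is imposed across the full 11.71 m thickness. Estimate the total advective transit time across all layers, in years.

189

With flow normal to the layers, continuity requires the same specific discharge q through every layer.
Σ(b_i/K_i) = 9.87/2.28e-05 + 1.84/0.281 = 4.329e+05 d.
q = Δh / Σ(b_i/K_i) = 5.33 / 4.329e+05 = 1.231e-05 m/day.
In each layer the seepage velocity is v_i = q/n_i, so the layer transit time is t_i = b_i·n_i / q:
  layer 1 (clay): t_1 = 9.87 × 0.06 / 1.231e-05 = 48098 d
  layer 2 (weathered basalt): t_2 = 1.84 × 0.14 / 1.231e-05 = 20922 d
Total t = Σ t_i = 69021 days = 189.0 years.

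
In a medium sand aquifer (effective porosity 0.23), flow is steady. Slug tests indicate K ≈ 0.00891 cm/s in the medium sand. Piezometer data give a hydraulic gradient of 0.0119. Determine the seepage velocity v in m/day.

Convert K: 0.00891 cm/s × 864 = 7.698 m/day.
Hydraulic gradient i = 0.0119.
Darcy flux q = K · i = 7.698 × 0.01190 = 0.09161 m/day.
Seepage velocity v = q / n_e = 0.09161 / 0.23 = 0.3983 m/day.

0.398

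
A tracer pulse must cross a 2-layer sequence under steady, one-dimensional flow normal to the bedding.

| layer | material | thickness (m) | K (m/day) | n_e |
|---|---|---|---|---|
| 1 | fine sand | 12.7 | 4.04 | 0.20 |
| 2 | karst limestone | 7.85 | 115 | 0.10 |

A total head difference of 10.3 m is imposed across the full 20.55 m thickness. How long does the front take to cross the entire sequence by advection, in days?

1.04

With flow normal to the layers, continuity requires the same specific discharge q through every layer.
Σ(b_i/K_i) = 12.7/4.04 + 7.85/115 = 3.212 d.
q = Δh / Σ(b_i/K_i) = 10.3 / 3.212 = 3.207 m/day.
In each layer the seepage velocity is v_i = q/n_i, so the layer transit time is t_i = b_i·n_i / q:
  layer 1 (fine sand): t_1 = 12.7 × 0.20 / 3.207 = 0.7920 d
  layer 2 (karst limestone): t_2 = 7.85 × 0.10 / 3.207 = 0.2448 d
Total t = Σ t_i = 1.037 days.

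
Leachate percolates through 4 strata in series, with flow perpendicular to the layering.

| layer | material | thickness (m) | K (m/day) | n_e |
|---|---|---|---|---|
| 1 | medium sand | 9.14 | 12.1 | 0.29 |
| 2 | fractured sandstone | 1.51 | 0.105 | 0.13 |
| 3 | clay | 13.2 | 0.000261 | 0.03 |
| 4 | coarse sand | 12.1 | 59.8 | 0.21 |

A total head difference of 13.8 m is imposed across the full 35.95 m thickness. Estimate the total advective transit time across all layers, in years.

With flow normal to the layers, continuity requires the same specific discharge q through every layer.
Σ(b_i/K_i) = 9.14/12.1 + 1.51/0.105 + 13.2/0.000261 + 12.1/59.8 = 50590 d.
q = Δh / Σ(b_i/K_i) = 13.8 / 50590 = 0.0002728 m/day.
In each layer the seepage velocity is v_i = q/n_i, so the layer transit time is t_i = b_i·n_i / q:
  layer 1 (medium sand): t_1 = 9.14 × 0.29 / 0.0002728 = 9717 d
  layer 2 (fractured sandstone): t_2 = 1.51 × 0.13 / 0.0002728 = 719.6 d
  layer 3 (clay): t_3 = 13.2 × 0.03 / 0.0002728 = 1452 d
  layer 4 (coarse sand): t_4 = 12.1 × 0.21 / 0.0002728 = 9315 d
Total t = Σ t_i = 21203 days = 58.05 years.

58.1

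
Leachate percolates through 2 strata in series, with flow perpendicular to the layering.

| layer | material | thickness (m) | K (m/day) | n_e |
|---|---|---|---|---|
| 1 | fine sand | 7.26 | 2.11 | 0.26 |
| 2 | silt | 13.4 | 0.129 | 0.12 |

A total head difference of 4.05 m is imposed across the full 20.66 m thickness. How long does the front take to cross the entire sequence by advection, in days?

92.6

With flow normal to the layers, continuity requires the same specific discharge q through every layer.
Σ(b_i/K_i) = 7.26/2.11 + 13.4/0.129 = 107.3 d.
q = Δh / Σ(b_i/K_i) = 4.05 / 107.3 = 0.03774 m/day.
In each layer the seepage velocity is v_i = q/n_i, so the layer transit time is t_i = b_i·n_i / q:
  layer 1 (fine sand): t_1 = 7.26 × 0.26 / 0.03774 = 50.02 d
  layer 2 (silt): t_2 = 13.4 × 0.12 / 0.03774 = 42.61 d
Total t = Σ t_i = 92.63 days.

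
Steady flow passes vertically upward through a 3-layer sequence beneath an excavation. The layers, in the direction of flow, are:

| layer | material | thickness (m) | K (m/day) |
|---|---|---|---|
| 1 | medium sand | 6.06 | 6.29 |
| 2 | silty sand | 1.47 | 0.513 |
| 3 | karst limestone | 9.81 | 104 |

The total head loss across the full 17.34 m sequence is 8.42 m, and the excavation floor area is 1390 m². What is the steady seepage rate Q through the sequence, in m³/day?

2980

Flow is perpendicular to layering, so the layers act in series and the equivalent K is the thickness-weighted harmonic mean.
Total thickness L = 6.06 + 1.47 + 9.81 = 17.34 m.
Σ(b_i/K_i) = 6.06/6.29 + 1.47/0.513 + 9.81/104 = 3.923 d.
K_eq = L / Σ(b_i/K_i) = 17.34 / 3.923 = 4.420 m/day.
Q = K_eq · A · (Δh/L) = 4.420 × 1390 × (8.42/17.34) = 2983 m³/day.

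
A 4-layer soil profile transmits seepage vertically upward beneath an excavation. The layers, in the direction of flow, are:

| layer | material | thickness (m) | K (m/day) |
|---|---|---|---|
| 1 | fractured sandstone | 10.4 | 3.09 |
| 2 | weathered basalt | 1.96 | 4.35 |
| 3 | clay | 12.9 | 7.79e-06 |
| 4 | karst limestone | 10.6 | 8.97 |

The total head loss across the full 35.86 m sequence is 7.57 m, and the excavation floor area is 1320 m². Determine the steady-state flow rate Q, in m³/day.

0.00603

Flow is perpendicular to layering, so the layers act in series and the equivalent K is the thickness-weighted harmonic mean.
Total thickness L = 10.4 + 1.96 + 12.9 + 10.6 = 35.86 m.
Σ(b_i/K_i) = 10.4/3.09 + 1.96/4.35 + 12.9/7.79e-06 + 10.6/8.97 = 1.656e+06 d.
K_eq = L / Σ(b_i/K_i) = 35.86 / 1.656e+06 = 2.165e-05 m/day.
Q = K_eq · A · (Δh/L) = 2.165e-05 × 1320 × (7.57/35.86) = 0.006034 m³/day.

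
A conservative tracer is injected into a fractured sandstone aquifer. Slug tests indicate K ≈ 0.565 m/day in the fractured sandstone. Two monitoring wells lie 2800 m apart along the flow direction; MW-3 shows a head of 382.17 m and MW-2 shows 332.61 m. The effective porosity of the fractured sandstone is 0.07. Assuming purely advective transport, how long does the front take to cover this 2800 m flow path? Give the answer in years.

Hydraulic gradient i = (382.17 − 332.61) / 2800 = 49.56 / 2800 = 0.01770.
Darcy flux q = K · i = 0.5650 × 0.01770 = 0.01000 m/day.
Seepage velocity v = q / n_e = 0.01000 / 0.07 = 0.1429 m/day.
Travel time t = L / v = 2800 / 0.1429 = 19599 days = 53.66 years.

53.7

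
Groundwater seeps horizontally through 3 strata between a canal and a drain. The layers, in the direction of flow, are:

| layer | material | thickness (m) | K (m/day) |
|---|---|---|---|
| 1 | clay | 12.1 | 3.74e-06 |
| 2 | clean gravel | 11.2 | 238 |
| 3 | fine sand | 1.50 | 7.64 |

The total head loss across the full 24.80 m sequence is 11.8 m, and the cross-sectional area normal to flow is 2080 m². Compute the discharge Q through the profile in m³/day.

0.00759

Flow is perpendicular to layering, so the layers act in series and the equivalent K is the thickness-weighted harmonic mean.
Total thickness L = 12.1 + 11.2 + 1.50 = 24.80 m.
Σ(b_i/K_i) = 12.1/3.74e-06 + 11.2/238 + 1.50/7.64 = 3.235e+06 d.
K_eq = L / Σ(b_i/K_i) = 24.80 / 3.235e+06 = 7.665e-06 m/day.
Q = K_eq · A · (Δh/L) = 7.665e-06 × 2080 × (11.8/24.80) = 0.007586 m³/day.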